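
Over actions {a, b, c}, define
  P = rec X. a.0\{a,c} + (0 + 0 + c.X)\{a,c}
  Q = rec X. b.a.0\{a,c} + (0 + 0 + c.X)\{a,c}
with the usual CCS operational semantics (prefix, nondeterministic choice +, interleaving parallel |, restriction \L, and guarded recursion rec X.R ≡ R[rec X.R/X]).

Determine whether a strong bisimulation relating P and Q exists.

P's transition system — 2 states:
  m0 = rec X. a.0\{a,c} + (0 + 0 + c.X)\{a,c} ⊢ --a--▸ m1
  m1 = 0\{a,c} ⊢ (no moves)
Q's transition system — 3 states:
  n0 = rec X. b.a.0\{a,c} + (0 + 0 + c.X)\{a,c} ⊢ --b--▸ n1
  n1 = a.0\{a,c} ⊢ --a--▸ n2
  n2 = 0\{a,c} ⊢ (no moves)
Bisimilarity quotient blocks:
  B0 = {m0, n1}
  B1 = {m1, n2}
  B2 = {n0}
m0 ∈ B0, n0 ∈ B2 → different blocks

NO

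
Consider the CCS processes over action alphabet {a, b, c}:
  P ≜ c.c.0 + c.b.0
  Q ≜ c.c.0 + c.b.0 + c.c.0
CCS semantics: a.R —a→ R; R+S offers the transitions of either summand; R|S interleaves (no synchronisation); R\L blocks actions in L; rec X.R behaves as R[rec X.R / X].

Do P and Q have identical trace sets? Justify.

trace-equivalent

Reachable graph of P (4 states):
  s0 = c.c.0 + c.b.0 :: —c→ s1, —c→ s2
  s1 = b.0 :: —b→ s3
  s2 = c.0 :: —c→ s3
  s3 = 0 :: ∅
Reachable graph of Q (4 states):
  t0 = c.c.0 + c.b.0 + c.c.0 :: —c→ t1, —c→ t2
  t1 = b.0 :: —b→ t3
  t2 = c.0 :: —c→ t3
  t3 = 0 :: ∅
Coarsest stable partition (strong bisimilarity classes):
  B0 = {s0, t0}
  B1 = {s2, t2}
  B2 = {s3, t3}
  B3 = {s1, t1}
s0 ∈ B0, t0 ∈ B0 → same block
Bisimilar ⇒ trace-equivalent.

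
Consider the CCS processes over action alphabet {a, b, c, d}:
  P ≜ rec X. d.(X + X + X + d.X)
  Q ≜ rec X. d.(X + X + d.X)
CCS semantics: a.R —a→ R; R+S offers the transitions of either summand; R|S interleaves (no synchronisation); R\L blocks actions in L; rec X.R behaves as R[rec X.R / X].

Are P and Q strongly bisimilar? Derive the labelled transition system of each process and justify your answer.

P ~ Q

Reachable graph of P (2 states):
  p0 = rec X. d.(X + X + X + d.X) ⊢ =d=> p1
  p1 = (rec X. d.(X + X + X + d.X)) + (rec X. d.(X + X + X + d.X)) + (rec X. d.(X + X + X + d.X)) + d.(rec X. d.(X + X + X + d.X)) ⊢ =d=> p0, =d=> p1
Reachable graph of Q (2 states):
  q0 = rec X. d.(X + X + d.X) ⊢ =d=> q1
  q1 = (rec X. d.(X + X + d.X)) + (rec X. d.(X + X + d.X)) + d.(rec X. d.(X + X + d.X)) ⊢ =d=> q0, =d=> q1
Partition-refinement fixed point:
  B0 = {p0, p1, q0, q1}
p0 ∈ B0, q0 ∈ B0 → same block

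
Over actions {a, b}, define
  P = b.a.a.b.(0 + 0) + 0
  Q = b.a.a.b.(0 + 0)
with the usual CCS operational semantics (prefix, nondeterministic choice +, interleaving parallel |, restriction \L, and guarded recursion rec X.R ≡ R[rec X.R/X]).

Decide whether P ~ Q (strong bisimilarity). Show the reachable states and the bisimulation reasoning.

P's transition system — 5 states:
  s0 = b.a.a.b.(0 + 0) + 0 → -b-> s1
  s1 = a.a.b.(0 + 0) → -a-> s2
  s2 = a.b.(0 + 0) → -a-> s3
  s3 = b.(0 + 0) → -b-> s4
  s4 = 0 + 0 → stopped
Q's transition system — 5 states:
  t0 = b.a.a.b.(0 + 0) → -b-> t1
  t1 = a.a.b.(0 + 0) → -a-> t2
  t2 = a.b.(0 + 0) → -a-> t3
  t3 = b.(0 + 0) → -b-> t4
  t4 = 0 + 0 → stopped
Bisimilarity quotient blocks:
  B0 = {s0, t0}
  B1 = {s1, t1}
  B2 = {s2, t2}
  B3 = {s3, t3}
  B4 = {s4, t4}
s0 ∈ B0, t0 ∈ B0 → same block

YES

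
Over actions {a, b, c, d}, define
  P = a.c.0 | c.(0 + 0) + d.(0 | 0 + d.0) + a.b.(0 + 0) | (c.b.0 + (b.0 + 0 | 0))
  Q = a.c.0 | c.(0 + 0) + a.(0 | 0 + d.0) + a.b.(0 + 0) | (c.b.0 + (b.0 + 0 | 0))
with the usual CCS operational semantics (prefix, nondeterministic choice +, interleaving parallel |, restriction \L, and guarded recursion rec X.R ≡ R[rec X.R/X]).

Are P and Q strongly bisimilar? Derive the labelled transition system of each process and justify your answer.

NO

P's transition system — 16 states:
  u0 = a.c.0 | c.(0 + 0) + d.(0 | 0 + d.0) + a.b.(0 + 0) | (c.b.0 + (b.0 + 0 | 0)) has moves =a=> u1, =a=> u2, =b=> u3, =c=> u4, =c=> u5, =d=> u6
  u1 = b.(0 + 0) | (c.b.0 + (b.0 + 0 | 0)) has moves =b=> u7, =b=> u8, =c=> u9
  u2 = c.0 | c.(0 + 0) has moves =c=> u10, =c=> u11
  u3 = a.b.(0 + 0) | 0 has moves =a=> u8
  u4 = a.b.(0 + 0) | b.0 has moves =a=> u9, =b=> u3
  u5 = a.c.0 | (0 + 0) has moves =a=> u11
  u6 = 0 | 0 + d.0 has moves =d=> u12
  u7 = (0 + 0) | (c.b.0 + (b.0 + 0 | 0)) has moves =b=> u13, =c=> u14
  u8 = b.(0 + 0) | 0 has moves =b=> u13
  u9 = b.(0 + 0) | b.0 has moves =b=> u14, =b=> u8
  u10 = 0 | c.(0 + 0) has moves =c=> u15
  u11 = c.0 | (0 + 0) has moves =c=> u15
  u12 = 0 has moves deadlocked
  u13 = (0 + 0) | 0 has moves deadlocked
  u14 = (0 + 0) | b.0 has moves =b=> u13
  u15 = 0 | (0 + 0) has moves deadlocked
Q's transition system — 16 states:
  v0 = a.c.0 | c.(0 + 0) + a.(0 | 0 + d.0) + a.b.(0 + 0) | (c.b.0 + (b.0 + 0 | 0)) has moves =a=> v1, =a=> v2, =a=> v3, =b=> v4, =c=> v5, =c=> v6
  v1 = 0 | 0 + d.0 has moves =d=> v7
  v2 = b.(0 + 0) | (c.b.0 + (b.0 + 0 | 0)) has moves =b=> v8, =b=> v9, =c=> v10
  v3 = c.0 | c.(0 + 0) has moves =c=> v11, =c=> v12
  v4 = a.b.(0 + 0) | 0 has moves =a=> v9
  v5 = a.b.(0 + 0) | b.0 has moves =a=> v10, =b=> v4
  v6 = a.c.0 | (0 + 0) has moves =a=> v12
  v7 = 0 has moves deadlocked
  v8 = (0 + 0) | (c.b.0 + (b.0 + 0 | 0)) has moves =b=> v13, =c=> v14
  v9 = b.(0 + 0) | 0 has moves =b=> v13
  v10 = b.(0 + 0) | b.0 has moves =b=> v14, =b=> v9
  v11 = 0 | c.(0 + 0) has moves =c=> v15
  v12 = c.0 | (0 + 0) has moves =c=> v15
  v13 = (0 + 0) | 0 has moves deadlocked
  v14 = (0 + 0) | b.0 has moves =b=> v13
  v15 = 0 | (0 + 0) has moves deadlocked
Partition-refinement fixed point:
  B0 = {u0}
  B1 = {u1, v2}
  B2 = {u9, v10}
  B3 = {u14, u8, v14, v9}
  B4 = {u12, u13, u15, v13, v15, v7}
  B5 = {u7, v8}
  B6 = {u4, v5}
  B7 = {u3, v4}
  B8 = {u2, v3}
  B9 = {u10, u11, v11, v12}
  B10 = {u5, v6}
  B11 = {u6, v1}
  B12 = {v0}
u0 ∈ B0, v0 ∈ B12 → different blocks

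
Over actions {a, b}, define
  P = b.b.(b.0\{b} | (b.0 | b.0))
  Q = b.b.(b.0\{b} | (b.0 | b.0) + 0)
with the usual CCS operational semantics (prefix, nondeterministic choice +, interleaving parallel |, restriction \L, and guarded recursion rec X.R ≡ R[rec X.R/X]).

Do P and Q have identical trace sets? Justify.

trace-equivalent

Reachable graph of P (10 states):
  s0 = b.b.(b.0\{b} | (b.0 | b.0)) :: =b=> s1
  s1 = b.(b.0\{b} | (b.0 | b.0)) :: =b=> s2
  s2 = b.0\{b} | (b.0 | b.0) :: =b=> s3, =b=> s4, =b=> s5
  s3 = 0\{b} | (b.0 | b.0) :: =b=> s6, =b=> s7
  s4 = b.0\{b} | (0 | b.0) :: =b=> s6, =b=> s8
  s5 = b.0\{b} | (b.0 | 0) :: =b=> s7, =b=> s8
  s6 = 0\{b} | (0 | b.0) :: =b=> s9
  s7 = 0\{b} | (b.0 | 0) :: =b=> s9
  s8 = b.0\{b} | (0 | 0) :: =b=> s9
  s9 = 0\{b} | (0 | 0) :: (no moves)
Reachable graph of Q (10 states):
  t0 = b.b.(b.0\{b} | (b.0 | b.0) + 0) :: =b=> t1
  t1 = b.(b.0\{b} | (b.0 | b.0) + 0) :: =b=> t2
  t2 = b.0\{b} | (b.0 | b.0) + 0 :: =b=> t3, =b=> t4, =b=> t5
  t3 = 0\{b} | (b.0 | b.0) :: =b=> t6, =b=> t7
  t4 = b.0\{b} | (0 | b.0) :: =b=> t6, =b=> t8
  t5 = b.0\{b} | (b.0 | 0) :: =b=> t7, =b=> t8
  t6 = 0\{b} | (0 | b.0) :: =b=> t9
  t7 = 0\{b} | (b.0 | 0) :: =b=> t9
  t8 = b.0\{b} | (0 | 0) :: =b=> t9
  t9 = 0\{b} | (0 | 0) :: (no moves)
Bisimilarity quotient blocks:
  B0 = {s0, t0}
  B1 = {s1, t1}
  B2 = {s2, t2}
  B3 = {s3, s4, s5, t3, t4, t5}
  B4 = {s6, s7, s8, t6, t7, t8}
  B5 = {s9, t9}
s0 ∈ B0, t0 ∈ B0 → same block
Bisimilar ⇒ trace-equivalent.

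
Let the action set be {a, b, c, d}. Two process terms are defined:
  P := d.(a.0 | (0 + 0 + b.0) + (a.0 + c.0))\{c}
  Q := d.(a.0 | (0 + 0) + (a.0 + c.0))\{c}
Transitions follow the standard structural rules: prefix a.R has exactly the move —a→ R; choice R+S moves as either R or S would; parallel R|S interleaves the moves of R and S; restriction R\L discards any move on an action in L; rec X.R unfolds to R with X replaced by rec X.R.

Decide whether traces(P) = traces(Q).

trace-distinct — witness ⟨db⟩

LTS(P): 6 reachable states
  m0 = d.(a.0 | (0 + 0 + b.0) + (a.0 + c.0))\{c} → =d=> m1
  m1 = (a.0 | (0 + 0 + b.0) + (a.0 + c.0))\{c} → =a=> m2, =a=> m3, =b=> m4
  m2 = (0 | (0 + 0 + b.0))\{c} → =b=> m5
  m3 = 0\{c} → deadlocked
  m4 = (a.0 | 0)\{c} → =a=> m5
  m5 = (0 | 0)\{c} → deadlocked
LTS(Q): 4 reachable states
  n0 = d.(a.0 | (0 + 0) + (a.0 + c.0))\{c} → =d=> n1
  n1 = (a.0 | (0 + 0) + (a.0 + c.0))\{c} → =a=> n2, =a=> n3
  n2 = (0 | (0 + 0))\{c} → deadlocked
  n3 = 0\{c} → deadlocked
Trace ⟨db⟩ through P, begin at {m0}:
  step 1 (d): {m1}
  step 2 (b): {m4}
  — P admits the full trace.
Trace ⟨db⟩ through Q, begin at {n0}:
  step 1 (d): {n1}
  step 2 (b): ∅ (Q stuck)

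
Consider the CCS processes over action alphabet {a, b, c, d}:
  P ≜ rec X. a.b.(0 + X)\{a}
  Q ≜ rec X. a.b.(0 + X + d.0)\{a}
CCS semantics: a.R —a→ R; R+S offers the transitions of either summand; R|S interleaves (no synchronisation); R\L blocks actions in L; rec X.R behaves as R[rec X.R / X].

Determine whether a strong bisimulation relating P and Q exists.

P ≁ Q

LTS(P): 3 reachable states
  s0 = rec X. a.b.(0 + X)\{a} :: ··a··> s1
  s1 = b.(0 + (rec X. a.b.(0 + X)\{a}))\{a} :: ··b··> s2
  s2 = (0 + (rec X. a.b.(0 + X)\{a}))\{a} :: ∅
LTS(Q): 4 reachable states
  t0 = rec X. a.b.(0 + X + d.0)\{a} :: ··a··> t1
  t1 = b.(0 + (rec X. a.b.(0 + X + d.0)\{a}) + d.0)\{a} :: ··b··> t2
  t2 = (0 + (rec X. a.b.(0 + X + d.0)\{a}) + d.0)\{a} :: ··d··> t3
  t3 = 0\{a} :: ∅
Partition-refinement fixed point:
  B0 = {s0}
  B1 = {s1}
  B2 = {s2, t3}
  B3 = {t0}
  B4 = {t1}
  B5 = {t2}
s0 ∈ B0, t0 ∈ B3 → different blocks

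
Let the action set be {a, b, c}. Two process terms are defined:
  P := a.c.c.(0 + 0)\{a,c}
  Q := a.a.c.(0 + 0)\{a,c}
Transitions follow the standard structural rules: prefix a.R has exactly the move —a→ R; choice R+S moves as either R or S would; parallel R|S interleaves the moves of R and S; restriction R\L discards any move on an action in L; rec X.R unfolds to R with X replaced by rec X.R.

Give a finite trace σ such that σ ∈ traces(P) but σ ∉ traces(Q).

ac

LTS(P): 4 reachable states
  s0 = a.c.c.(0 + 0)\{a,c} → ··a··> s1
  s1 = c.c.(0 + 0)\{a,c} → ··c··> s2
  s2 = c.(0 + 0)\{a,c} → ··c··> s3
  s3 = (0 + 0)\{a,c} → stopped
LTS(Q): 4 reachable states
  t0 = a.a.c.(0 + 0)\{a,c} → ··a··> t1
  t1 = a.c.(0 + 0)\{a,c} → ··a··> t2
  t2 = c.(0 + 0)\{a,c} → ··c··> t3
  t3 = (0 + 0)\{a,c} → stopped
Run σ = ⟨ac⟩ on P: start {s0}
  [1] a ⇒ {s1}
  [2] c ⇒ {s2}
  ✓ P
Run σ = ⟨ac⟩ on Q: start {t0}
  [1] a ⇒ {t1}
  [2] c ⇒ ∅ (Q stuck)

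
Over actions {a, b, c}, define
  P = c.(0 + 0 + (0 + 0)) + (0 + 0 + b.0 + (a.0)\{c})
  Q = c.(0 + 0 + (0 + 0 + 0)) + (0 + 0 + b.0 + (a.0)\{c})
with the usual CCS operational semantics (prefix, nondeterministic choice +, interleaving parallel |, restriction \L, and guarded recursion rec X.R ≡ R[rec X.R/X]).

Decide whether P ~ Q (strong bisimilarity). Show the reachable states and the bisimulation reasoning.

Reachable graph of P (4 states):
  s0 = c.(0 + 0 + (0 + 0)) + (0 + 0 + b.0 + (a.0)\{c}) :: --a--▸ s1, --b--▸ s2, --c--▸ s3
  s1 = 0\{c} :: stopped
  s2 = 0 :: stopped
  s3 = 0 + 0 + (0 + 0) :: stopped
Reachable graph of Q (4 states):
  t0 = c.(0 + 0 + (0 + 0 + 0)) + (0 + 0 + b.0 + (a.0)\{c}) :: --a--▸ t1, --b--▸ t2, --c--▸ t3
  t1 = 0\{c} :: stopped
  t2 = 0 :: stopped
  t3 = 0 + 0 + (0 + 0 + 0) :: stopped
Coarsest stable partition (strong bisimilarity classes):
  B0 = {s0, t0}
  B1 = {s1, s2, s3, t1, t2, t3}
s0 ∈ B0, t0 ∈ B0 → same block

YES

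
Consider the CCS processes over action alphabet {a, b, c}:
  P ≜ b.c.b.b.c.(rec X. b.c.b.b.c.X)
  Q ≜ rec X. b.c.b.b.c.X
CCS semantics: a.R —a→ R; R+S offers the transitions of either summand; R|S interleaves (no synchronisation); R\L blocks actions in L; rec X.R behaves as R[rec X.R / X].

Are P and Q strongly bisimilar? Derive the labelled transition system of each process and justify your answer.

Reachable graph of P (6 states):
  p0 = b.c.b.b.c.(rec X. b.c.b.b.c.X) has moves =b=> p1
  p1 = c.b.b.c.(rec X. b.c.b.b.c.X) has moves =c=> p2
  p2 = b.b.c.(rec X. b.c.b.b.c.X) has moves =b=> p3
  p3 = b.c.(rec X. b.c.b.b.c.X) has moves =b=> p4
  p4 = c.(rec X. b.c.b.b.c.X) has moves =c=> p5
  p5 = rec X. b.c.b.b.c.X has moves =b=> p1
Reachable graph of Q (5 states):
  q0 = rec X. b.c.b.b.c.X has moves =b=> q1
  q1 = c.b.b.c.(rec X. b.c.b.b.c.X) has moves =c=> q2
  q2 = b.b.c.(rec X. b.c.b.b.c.X) has moves =b=> q3
  q3 = b.c.(rec X. b.c.b.b.c.X) has moves =b=> q4
  q4 = c.(rec X. b.c.b.b.c.X) has moves =c=> q0
Coarsest stable partition (strong bisimilarity classes):
  B0 = {p0, p5, q0}
  B1 = {p1, q1}
  B2 = {p2, q2}
  B3 = {p3, q3}
  B4 = {p4, q4}
p0 ∈ B0, q0 ∈ B0 → same block

YES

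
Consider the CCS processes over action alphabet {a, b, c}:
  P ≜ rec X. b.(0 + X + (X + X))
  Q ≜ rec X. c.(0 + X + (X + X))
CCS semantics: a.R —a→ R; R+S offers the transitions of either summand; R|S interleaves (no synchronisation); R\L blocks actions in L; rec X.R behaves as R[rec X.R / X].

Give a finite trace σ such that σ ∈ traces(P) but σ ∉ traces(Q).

LTS(P): 2 reachable states
  s0 = rec X. b.(0 + X + (X + X)) has moves =b=> s1
  s1 = 0 + (rec X. b.(0 + X + (X + X))) + ((rec X. b.(0 + X + (X + X))) + (rec X. b.(0 + X + (X + X)))) has moves =b=> s1
LTS(Q): 2 reachable states
  t0 = rec X. c.(0 + X + (X + X)) has moves =c=> t1
  t1 = 0 + (rec X. c.(0 + X + (X + X))) + ((rec X. c.(0 + X + (X + X))) + (rec X. c.(0 + X + (X + X)))) has moves =c=> t1
Executing b from P (initial set {s0}):
  step 1 (b): {s1}
  — P admits the full trace.
Executing b from Q (initial set {t0}):
  step 1 (b): no successor for Q

b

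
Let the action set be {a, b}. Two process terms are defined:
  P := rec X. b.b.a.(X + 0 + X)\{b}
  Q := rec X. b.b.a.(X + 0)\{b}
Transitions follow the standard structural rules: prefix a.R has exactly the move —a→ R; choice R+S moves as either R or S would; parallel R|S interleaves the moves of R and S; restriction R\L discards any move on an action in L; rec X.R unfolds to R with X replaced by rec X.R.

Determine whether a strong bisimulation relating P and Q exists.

bisimilar

LTS(P): 4 reachable states
  u0 = rec X. b.b.a.(X + 0 + X)\{b} | =b=> u1
  u1 = b.a.((rec X. b.b.a.(X + 0 + X)\{b}) + 0 + (rec X. b.b.a.(X + 0 + X)\{b}))\{b} | =b=> u2
  u2 = a.((rec X. b.b.a.(X + 0 + X)\{b}) + 0 + (rec X. b.b.a.(X + 0 + X)\{b}))\{b} | =a=> u3
  u3 = ((rec X. b.b.a.(X + 0 + X)\{b}) + 0 + (rec X. b.b.a.(X + 0 + X)\{b}))\{b} | (no moves)
LTS(Q): 4 reachable states
  v0 = rec X. b.b.a.(X + 0)\{b} | =b=> v1
  v1 = b.a.((rec X. b.b.a.(X + 0)\{b}) + 0)\{b} | =b=> v2
  v2 = a.((rec X. b.b.a.(X + 0)\{b}) + 0)\{b} | =a=> v3
  v3 = ((rec X. b.b.a.(X + 0)\{b}) + 0)\{b} | (no moves)
Partition-refinement fixed point:
  B0 = {u0, v0}
  B1 = {u1, v1}
  B2 = {u2, v2}
  B3 = {u3, v3}
u0 ∈ B0, v0 ∈ B0 → same block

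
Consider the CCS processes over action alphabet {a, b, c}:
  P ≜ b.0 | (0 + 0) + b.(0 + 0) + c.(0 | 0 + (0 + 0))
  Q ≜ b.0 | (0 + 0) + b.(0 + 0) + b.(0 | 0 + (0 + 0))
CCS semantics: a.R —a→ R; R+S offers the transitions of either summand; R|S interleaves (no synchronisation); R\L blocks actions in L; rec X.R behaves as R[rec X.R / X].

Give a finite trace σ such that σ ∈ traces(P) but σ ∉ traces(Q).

P's transition system — 4 states:
  s0 = b.0 | (0 + 0) + b.(0 + 0) + c.(0 | 0 + (0 + 0)) | --b--▸ s1, --b--▸ s2, --c--▸ s3
  s1 = 0 + 0 | deadlocked
  s2 = 0 | (0 + 0) | deadlocked
  s3 = 0 | 0 + (0 + 0) | deadlocked
Q's transition system — 4 states:
  t0 = b.0 | (0 + 0) + b.(0 + 0) + b.(0 | 0 + (0 + 0)) | --b--▸ t1, --b--▸ t2, --b--▸ t3
  t1 = 0 + 0 | deadlocked
  t2 = 0 | (0 + 0) | deadlocked
  t3 = 0 | 0 + (0 + 0) | deadlocked
Trace ⟨c⟩ through P, begin at {s0}:
  after c @ step 1: {s3}
  P completes σ.
Trace ⟨c⟩ through Q, begin at {t0}:
  after c @ step 1: ∅ (Q stuck)

c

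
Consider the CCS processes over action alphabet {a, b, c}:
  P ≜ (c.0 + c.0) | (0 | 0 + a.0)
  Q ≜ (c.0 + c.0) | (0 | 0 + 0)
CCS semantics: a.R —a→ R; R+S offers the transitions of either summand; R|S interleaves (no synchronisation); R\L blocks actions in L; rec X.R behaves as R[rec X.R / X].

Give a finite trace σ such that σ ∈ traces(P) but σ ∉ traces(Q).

P's transition system — 4 states:
  s0 = (c.0 + c.0) | (0 | 0 + a.0) has moves ··a··> s1, ··c··> s2
  s1 = (c.0 + c.0) | 0 has moves ··c··> s3
  s2 = 0 | (0 | 0 + a.0) has moves ··a··> s3
  s3 = 0 | 0 has moves stopped
Q's transition system — 2 states:
  t0 = (c.0 + c.0) | (0 | 0 + 0) has moves ··c··> t1
  t1 = 0 | (0 | 0 + 0) has moves stopped
Run σ = ⟨a⟩ on P: start {s0}
  [1] a ⇒ {s1}
  — P admits the full trace.
Run σ = ⟨a⟩ on Q: start {t0}
  [1] a ⇒ no successor for Q

a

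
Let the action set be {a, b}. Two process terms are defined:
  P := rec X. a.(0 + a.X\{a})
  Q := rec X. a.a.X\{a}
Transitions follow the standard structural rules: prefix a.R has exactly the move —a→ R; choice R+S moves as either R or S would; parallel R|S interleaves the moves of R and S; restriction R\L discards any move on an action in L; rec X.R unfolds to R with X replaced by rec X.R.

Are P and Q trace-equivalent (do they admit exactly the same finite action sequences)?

LTS(P): 3 reachable states
  m0 = rec X. a.(0 + a.X\{a}) has moves -a-> m1
  m1 = 0 + a.(rec X. a.(0 + a.X\{a}))\{a} has moves -a-> m2
  m2 = (rec X. a.(0 + a.X\{a}))\{a} has moves ∅
LTS(Q): 3 reachable states
  n0 = rec X. a.a.X\{a} has moves -a-> n1
  n1 = a.(rec X. a.a.X\{a})\{a} has moves -a-> n2
  n2 = (rec X. a.a.X\{a})\{a} has moves ∅
Partition-refinement fixed point:
  B0 = {m0, n0}
  B1 = {m1, n1}
  B2 = {m2, n2}
m0 ∈ B0, n0 ∈ B0 → same block
Bisimilar ⇒ trace-equivalent.

traces(P) = traces(Q)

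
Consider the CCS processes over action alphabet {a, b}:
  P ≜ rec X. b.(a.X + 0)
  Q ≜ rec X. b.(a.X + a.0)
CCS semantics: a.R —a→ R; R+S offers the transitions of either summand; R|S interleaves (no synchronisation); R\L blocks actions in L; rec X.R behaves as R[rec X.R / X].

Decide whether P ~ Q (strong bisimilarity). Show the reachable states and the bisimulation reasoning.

P's transition system — 2 states:
  p0 = rec X. b.(a.X + 0) ⊢ -b-> p1
  p1 = a.(rec X. b.(a.X + 0)) + 0 ⊢ -a-> p0
Q's transition system — 3 states:
  q0 = rec X. b.(a.X + a.0) ⊢ -b-> q1
  q1 = a.(rec X. b.(a.X + a.0)) + a.0 ⊢ -a-> q0, -a-> q2
  q2 = 0 ⊢ deadlocked
Coarsest stable partition (strong bisimilarity classes):
  B0 = {p0}
  B1 = {p1}
  B2 = {q0}
  B3 = {q1}
  B4 = {q2}
p0 ∈ B0, q0 ∈ B2 → different blocks

P ≁ Q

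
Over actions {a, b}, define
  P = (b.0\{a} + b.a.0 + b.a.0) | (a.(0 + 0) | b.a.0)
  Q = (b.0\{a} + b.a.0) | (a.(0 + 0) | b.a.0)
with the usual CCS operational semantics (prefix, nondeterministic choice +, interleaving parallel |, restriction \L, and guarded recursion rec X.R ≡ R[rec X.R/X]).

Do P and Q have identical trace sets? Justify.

LTS(P): 24 reachable states
  m0 = (b.0\{a} + b.a.0 + b.a.0) | (a.(0 + 0) | b.a.0) | —a→ m1, —b→ m2, —b→ m3, —b→ m4
  m1 = (b.0\{a} + b.a.0 + b.a.0) | ((0 + 0) | b.a.0) | —b→ m5, —b→ m6, —b→ m7
  m2 = (b.0\{a} + b.a.0 + b.a.0) | (a.(0 + 0) | a.0) | —a→ m5, —a→ m8, —b→ m10, —b→ m9
  m3 = 0\{a} | (a.(0 + 0) | b.a.0) | —a→ m6, —b→ m9
  m4 = a.0 | (a.(0 + 0) | b.a.0) | —a→ m11, —a→ m7, —b→ m10
  m5 = (b.0\{a} + b.a.0 + b.a.0) | ((0 + 0) | a.0) | —a→ m12, —b→ m13, —b→ m14
  m6 = 0\{a} | ((0 + 0) | b.a.0) | —b→ m13
  m7 = a.0 | ((0 + 0) | b.a.0) | —a→ m15, —b→ m14
  m8 = (b.0\{a} + b.a.0 + b.a.0) | (a.(0 + 0) | 0) | —a→ m12, —b→ m16, —b→ m17
  m9 = 0\{a} | (a.(0 + 0) | a.0) | —a→ m13, —a→ m16
  m10 = a.0 | (a.(0 + 0) | a.0) | —a→ m14, —a→ m17, —a→ m18
  m11 = 0 | (a.(0 + 0) | b.a.0) | —a→ m15, —b→ m18
  m12 = (b.0\{a} + b.a.0 + b.a.0) | ((0 + 0) | 0) | —b→ m19, —b→ m20
  m13 = 0\{a} | ((0 + 0) | a.0) | —a→ m19
  m14 = a.0 | ((0 + 0) | a.0) | —a→ m20, —a→ m21
  m15 = 0 | ((0 + 0) | b.a.0) | —b→ m21
  m16 = 0\{a} | (a.(0 + 0) | 0) | —a→ m19
  m17 = a.0 | (a.(0 + 0) | 0) | —a→ m20, —a→ m22
  m18 = 0 | (a.(0 + 0) | a.0) | —a→ m21, —a→ m22
  m19 = 0\{a} | ((0 + 0) | 0) | (no moves)
  m20 = a.0 | ((0 + 0) | 0) | —a→ m23
  m21 = 0 | ((0 + 0) | a.0) | —a→ m23
  m22 = 0 | (a.(0 + 0) | 0) | —a→ m23
  m23 = 0 | ((0 + 0) | 0) | (no moves)
LTS(Q): 24 reachable states
  n0 = (b.0\{a} + b.a.0) | (a.(0 + 0) | b.a.0) | —a→ n1, —b→ n2, —b→ n3, —b→ n4
  n1 = (b.0\{a} + b.a.0) | ((0 + 0) | b.a.0) | —b→ n5, —b→ n6, —b→ n7
  n2 = (b.0\{a} + b.a.0) | (a.(0 + 0) | a.0) | —a→ n5, —a→ n8, —b→ n10, —b→ n9
  n3 = 0\{a} | (a.(0 + 0) | b.a.0) | —a→ n6, —b→ n9
  n4 = a.0 | (a.(0 + 0) | b.a.0) | —a→ n11, —a→ n7, —b→ n10
  n5 = (b.0\{a} + b.a.0) | ((0 + 0) | a.0) | —a→ n12, —b→ n13, —b→ n14
  n6 = 0\{a} | ((0 + 0) | b.a.0) | —b→ n13
  n7 = a.0 | ((0 + 0) | b.a.0) | —a→ n15, —b→ n14
  n8 = (b.0\{a} + b.a.0) | (a.(0 + 0) | 0) | —a→ n12, —b→ n16, —b→ n17
  n9 = 0\{a} | (a.(0 + 0) | a.0) | —a→ n13, —a→ n16
  n10 = a.0 | (a.(0 + 0) | a.0) | —a→ n14, —a→ n17, —a→ n18
  n11 = 0 | (a.(0 + 0) | b.a.0) | —a→ n15, —b→ n18
  n12 = (b.0\{a} + b.a.0) | ((0 + 0) | 0) | —b→ n19, —b→ n20
  n13 = 0\{a} | ((0 + 0) | a.0) | —a→ n19
  n14 = a.0 | ((0 + 0) | a.0) | —a→ n20, —a→ n21
  n15 = 0 | ((0 + 0) | b.a.0) | —b→ n21
  n16 = 0\{a} | (a.(0 + 0) | 0) | —a→ n19
  n17 = a.0 | (a.(0 + 0) | 0) | —a→ n20, —a→ n22
  n18 = 0 | (a.(0 + 0) | a.0) | —a→ n21, —a→ n22
  n19 = 0\{a} | ((0 + 0) | 0) | (no moves)
  n20 = a.0 | ((0 + 0) | 0) | —a→ n23
  n21 = 0 | ((0 + 0) | a.0) | —a→ n23
  n22 = 0 | (a.(0 + 0) | 0) | —a→ n23
  n23 = 0 | ((0 + 0) | 0) | (no moves)
Bisimilarity quotient blocks:
  B0 = {m0, n0}
  B1 = {m1, n1}
  B2 = {m15, m6, n15, n6}
  B3 = {m13, m16, m20, m21, m22, n13, n16, n20, n21, n22}
  B4 = {m19, m23, n19, n23}
  B5 = {m11, m3, m7, n11, n3, n7}
  B6 = {m14, m17, m18, m9, n14, n17, n18, n9}
  B7 = {m5, m8, n5, n8}
  B8 = {m12, n12}
  B9 = {m2, n2}
  B10 = {m10, n10}
  B11 = {m4, n4}
m0 ∈ B0, n0 ∈ B0 → same block
Bisimilar ⇒ trace-equivalent.

trace-equivalent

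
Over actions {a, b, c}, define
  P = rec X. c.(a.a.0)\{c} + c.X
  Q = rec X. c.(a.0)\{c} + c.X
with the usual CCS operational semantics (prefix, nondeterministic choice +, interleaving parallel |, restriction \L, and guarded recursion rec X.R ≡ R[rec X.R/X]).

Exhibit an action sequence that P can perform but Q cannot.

P's transition system — 4 states:
  u0 = rec X. c.(a.a.0)\{c} + c.X ⊢ =c=> u0, =c=> u1
  u1 = (a.a.0)\{c} ⊢ =a=> u2
  u2 = (a.0)\{c} ⊢ =a=> u3
  u3 = 0\{c} ⊢ ∅
Q's transition system — 3 states:
  v0 = rec X. c.(a.0)\{c} + c.X ⊢ =c=> v0, =c=> v1
  v1 = (a.0)\{c} ⊢ =a=> v2
  v2 = 0\{c} ⊢ ∅
Run σ = ⟨caa⟩ on P: start {u0}
  step 1 (c): {u0, u1}
  step 2 (a): {u2}
  step 3 (a): {u3}
  ✓ P
Run σ = ⟨caa⟩ on Q: start {v0}
  step 1 (c): {v0, v1}
  step 2 (a): {v2}
  step 3 (a): ∅ (Q stuck)

caa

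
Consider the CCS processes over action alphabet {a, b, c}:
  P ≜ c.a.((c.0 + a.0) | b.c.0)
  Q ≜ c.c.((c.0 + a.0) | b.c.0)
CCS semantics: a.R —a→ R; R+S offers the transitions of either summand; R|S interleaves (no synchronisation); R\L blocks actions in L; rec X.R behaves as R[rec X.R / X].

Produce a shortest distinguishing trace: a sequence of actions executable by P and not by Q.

P's transition system — 8 states:
  u0 = c.a.((c.0 + a.0) | b.c.0) | --c--▸ u1
  u1 = a.((c.0 + a.0) | b.c.0) | --a--▸ u2
  u2 = (c.0 + a.0) | b.c.0 | --a--▸ u3, --b--▸ u4, --c--▸ u3
  u3 = 0 | b.c.0 | --b--▸ u5
  u4 = (c.0 + a.0) | c.0 | --a--▸ u5, --c--▸ u5, --c--▸ u6
  u5 = 0 | c.0 | --c--▸ u7
  u6 = (c.0 + a.0) | 0 | --a--▸ u7, --c--▸ u7
  u7 = 0 | 0 | stopped
Q's transition system — 8 states:
  v0 = c.c.((c.0 + a.0) | b.c.0) | --c--▸ v1
  v1 = c.((c.0 + a.0) | b.c.0) | --c--▸ v2
  v2 = (c.0 + a.0) | b.c.0 | --a--▸ v3, --b--▸ v4, --c--▸ v3
  v3 = 0 | b.c.0 | --b--▸ v5
  v4 = (c.0 + a.0) | c.0 | --a--▸ v5, --c--▸ v5, --c--▸ v6
  v5 = 0 | c.0 | --c--▸ v7
  v6 = (c.0 + a.0) | 0 | --a--▸ v7, --c--▸ v7
  v7 = 0 | 0 | stopped
Trace ⟨ca⟩ through P, begin at {u0}:
  after c @ step 1: {u1}
  after a @ step 2: {u2}
  — P admits the full trace.
Trace ⟨ca⟩ through Q, begin at {v0}:
  after c @ step 1: {v1}
  after a @ step 2: ∅  — Q cannot continue

ca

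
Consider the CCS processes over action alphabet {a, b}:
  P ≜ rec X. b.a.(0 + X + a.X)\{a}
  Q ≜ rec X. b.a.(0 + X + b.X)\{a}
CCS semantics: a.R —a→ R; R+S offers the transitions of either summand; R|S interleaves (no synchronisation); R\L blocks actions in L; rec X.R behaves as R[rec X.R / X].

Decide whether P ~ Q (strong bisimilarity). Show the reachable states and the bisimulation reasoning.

NO

P's transition system — 4 states:
  u0 = rec X. b.a.(0 + X + a.X)\{a} has moves --b--▸ u1
  u1 = a.(0 + (rec X. b.a.(0 + X + a.X)\{a}) + a.(rec X. b.a.(0 + X + a.X)\{a}))\{a} has moves --a--▸ u2
  u2 = (0 + (rec X. b.a.(0 + X + a.X)\{a}) + a.(rec X. b.a.(0 + X + a.X)\{a}))\{a} has moves --b--▸ u3
  u3 = (a.(0 + (rec X. b.a.(0 + X + a.X)\{a}) + a.(rec X. b.a.(0 + X + a.X)\{a}))\{a})\{a} has moves ·
Q's transition system — 5 states:
  v0 = rec X. b.a.(0 + X + b.X)\{a} has moves --b--▸ v1
  v1 = a.(0 + (rec X. b.a.(0 + X + b.X)\{a}) + b.(rec X. b.a.(0 + X + b.X)\{a}))\{a} has moves --a--▸ v2
  v2 = (0 + (rec X. b.a.(0 + X + b.X)\{a}) + b.(rec X. b.a.(0 + X + b.X)\{a}))\{a} has moves --b--▸ v3, --b--▸ v4
  v3 = (a.(0 + (rec X. b.a.(0 + X + b.X)\{a}) + b.(rec X. b.a.(0 + X + b.X)\{a}))\{a})\{a} has moves ·
  v4 = (rec X. b.a.(0 + X + b.X)\{a})\{a} has moves --b--▸ v3
Coarsest stable partition (strong bisimilarity classes):
  B0 = {u0}
  B1 = {u1}
  B2 = {u2, v4}
  B3 = {u3, v3}
  B4 = {v0}
  B5 = {v1}
  B6 = {v2}
u0 ∈ B0, v0 ∈ B4 → different blocks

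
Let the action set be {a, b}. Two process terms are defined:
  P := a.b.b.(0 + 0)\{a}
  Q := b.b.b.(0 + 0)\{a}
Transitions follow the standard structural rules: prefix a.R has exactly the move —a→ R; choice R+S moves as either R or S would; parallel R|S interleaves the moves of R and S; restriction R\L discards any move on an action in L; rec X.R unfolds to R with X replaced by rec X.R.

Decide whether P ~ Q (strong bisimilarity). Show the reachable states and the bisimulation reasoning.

LTS(P): 4 reachable states
  m0 = a.b.b.(0 + 0)\{a} has moves ··a··> m1
  m1 = b.b.(0 + 0)\{a} has moves ··b··> m2
  m2 = b.(0 + 0)\{a} has moves ··b··> m3
  m3 = (0 + 0)\{a} has moves stopped
LTS(Q): 4 reachable states
  n0 = b.b.b.(0 + 0)\{a} has moves ··b··> n1
  n1 = b.b.(0 + 0)\{a} has moves ··b··> n2
  n2 = b.(0 + 0)\{a} has moves ··b··> n3
  n3 = (0 + 0)\{a} has moves stopped
Bisimilarity quotient blocks:
  B0 = {m0}
  B1 = {m1, n1}
  B2 = {m2, n2}
  B3 = {m3, n3}
  B4 = {n0}
m0 ∈ B0, n0 ∈ B4 → different blocks

NO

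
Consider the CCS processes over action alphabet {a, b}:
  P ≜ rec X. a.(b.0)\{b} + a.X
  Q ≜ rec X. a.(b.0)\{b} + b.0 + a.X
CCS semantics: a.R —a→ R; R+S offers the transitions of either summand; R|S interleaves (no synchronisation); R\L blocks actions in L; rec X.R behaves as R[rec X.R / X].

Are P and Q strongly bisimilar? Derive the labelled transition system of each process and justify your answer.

NO

P's transition system — 2 states:
  p0 = rec X. a.(b.0)\{b} + a.X → -a-> p0, -a-> p1
  p1 = (b.0)\{b} → deadlocked
Q's transition system — 3 states:
  q0 = rec X. a.(b.0)\{b} + b.0 + a.X → -a-> q0, -a-> q1, -b-> q2
  q1 = (b.0)\{b} → deadlocked
  q2 = 0 → deadlocked
Coarsest stable partition (strong bisimilarity classes):
  B0 = {p0}
  B1 = {p1, q1, q2}
  B2 = {q0}
p0 ∈ B0, q0 ∈ B2 → different blocks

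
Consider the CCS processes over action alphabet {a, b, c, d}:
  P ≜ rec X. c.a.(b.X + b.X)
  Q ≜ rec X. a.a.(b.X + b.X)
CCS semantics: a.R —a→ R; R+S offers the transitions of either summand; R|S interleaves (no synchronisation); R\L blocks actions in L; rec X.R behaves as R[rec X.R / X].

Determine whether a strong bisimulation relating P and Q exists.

P's transition system — 3 states:
  p0 = rec X. c.a.(b.X + b.X) has moves ··c··> p1
  p1 = a.(b.(rec X. c.a.(b.X + b.X)) + b.(rec X. c.a.(b.X + b.X))) has moves ··a··> p2
  p2 = b.(rec X. c.a.(b.X + b.X)) + b.(rec X. c.a.(b.X + b.X)) has moves ··b··> p0
Q's transition system — 3 states:
  q0 = rec X. a.a.(b.X + b.X) has moves ··a··> q1
  q1 = a.(b.(rec X. a.a.(b.X + b.X)) + b.(rec X. a.a.(b.X + b.X))) has moves ··a··> q2
  q2 = b.(rec X. a.a.(b.X + b.X)) + b.(rec X. a.a.(b.X + b.X)) has moves ··b··> q0
Coarsest stable partition (strong bisimilarity classes):
  B0 = {p0}
  B1 = {p1}
  B2 = {p2}
  B3 = {q0}
  B4 = {q1}
  B5 = {q2}
p0 ∈ B0, q0 ∈ B3 → different blocks

P ≁ Q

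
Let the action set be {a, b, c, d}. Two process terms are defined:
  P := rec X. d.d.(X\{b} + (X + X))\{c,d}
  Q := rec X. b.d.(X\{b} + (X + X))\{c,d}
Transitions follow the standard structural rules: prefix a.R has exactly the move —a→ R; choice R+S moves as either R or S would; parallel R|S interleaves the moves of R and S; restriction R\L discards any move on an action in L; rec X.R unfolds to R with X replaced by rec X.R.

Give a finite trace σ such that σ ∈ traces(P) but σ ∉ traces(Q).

d

P's transition system — 3 states:
  s0 = rec X. d.d.(X\{b} + (X + X))\{c,d} → ··d··> s1
  s1 = d.((rec X. d.d.(X\{b} + (X + X))\{c,d})\{b} + ((rec X. d.d.(X\{b} + (X + X))\{c,d}) + (rec X. d.d.(X\{b} + (X + X))\{c,d})))\{c,d} → ··d··> s2
  s2 = ((rec X. d.d.(X\{b} + (X + X))\{c,d})\{b} + ((rec X. d.d.(X\{b} + (X + X))\{c,d}) + (rec X. d.d.(X\{b} + (X + X))\{c,d})))\{c,d} → (no moves)
Q's transition system — 4 states:
  t0 = rec X. b.d.(X\{b} + (X + X))\{c,d} → ··b··> t1
  t1 = d.((rec X. b.d.(X\{b} + (X + X))\{c,d})\{b} + ((rec X. b.d.(X\{b} + (X + X))\{c,d}) + (rec X. b.d.(X\{b} + (X + X))\{c,d})))\{c,d} → ··d··> t2
  t2 = ((rec X. b.d.(X\{b} + (X + X))\{c,d})\{b} + ((rec X. b.d.(X\{b} + (X + X))\{c,d}) + (rec X. b.d.(X\{b} + (X + X))\{c,d})))\{c,d} → ··b··> t3
  t3 = (d.((rec X. b.d.(X\{b} + (X + X))\{c,d})\{b} + ((rec X. b.d.(X\{b} + (X + X))\{c,d}) + (rec X. b.d.(X\{b} + (X + X))\{c,d})))\{c,d})\{c,d} → (no moves)
Executing d from P (initial set {s0}):
  [1] d ⇒ {s1}
  P completes σ.
Executing d from Q (initial set {t0}):
  [1] d ⇒ ∅  — Q cannot continue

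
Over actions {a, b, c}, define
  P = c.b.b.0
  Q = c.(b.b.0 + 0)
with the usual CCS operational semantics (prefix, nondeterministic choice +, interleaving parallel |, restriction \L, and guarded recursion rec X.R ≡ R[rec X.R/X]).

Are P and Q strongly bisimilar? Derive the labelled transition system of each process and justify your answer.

LTS(P): 4 reachable states
  s0 = c.b.b.0 → --c--▸ s1
  s1 = b.b.0 → --b--▸ s2
  s2 = b.0 → --b--▸ s3
  s3 = 0 → stopped
LTS(Q): 4 reachable states
  t0 = c.(b.b.0 + 0) → --c--▸ t1
  t1 = b.b.0 + 0 → --b--▸ t2
  t2 = b.0 → --b--▸ t3
  t3 = 0 → stopped
Coarsest stable partition (strong bisimilarity classes):
  B0 = {s0, t0}
  B1 = {s1, t1}
  B2 = {s2, t2}
  B3 = {s3, t3}
s0 ∈ B0, t0 ∈ B0 → same block

bisimilar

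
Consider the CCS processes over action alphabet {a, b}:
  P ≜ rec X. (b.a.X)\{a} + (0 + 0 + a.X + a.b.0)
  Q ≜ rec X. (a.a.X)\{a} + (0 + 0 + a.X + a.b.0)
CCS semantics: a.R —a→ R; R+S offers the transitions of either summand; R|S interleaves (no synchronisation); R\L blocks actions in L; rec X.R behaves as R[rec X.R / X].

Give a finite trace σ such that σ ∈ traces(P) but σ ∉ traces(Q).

b

LTS(P): 4 reachable states
  u0 = rec X. (b.a.X)\{a} + (0 + 0 + a.X + a.b.0) ⊢ --a--▸ u0, --a--▸ u1, --b--▸ u2
  u1 = b.0 ⊢ --b--▸ u3
  u2 = (a.(rec X. (b.a.X)\{a} + (0 + 0 + a.X + a.b.0)))\{a} ⊢ deadlocked
  u3 = 0 ⊢ deadlocked
LTS(Q): 3 reachable states
  v0 = rec X. (a.a.X)\{a} + (0 + 0 + a.X + a.b.0) ⊢ --a--▸ v0, --a--▸ v1
  v1 = b.0 ⊢ --b--▸ v2
  v2 = 0 ⊢ deadlocked
Executing b from P (initial set {u0}):
  step 1 (b): {u2}
  ✓ P
Executing b from Q (initial set {v0}):
  step 1 (b): ∅  — Q cannot continue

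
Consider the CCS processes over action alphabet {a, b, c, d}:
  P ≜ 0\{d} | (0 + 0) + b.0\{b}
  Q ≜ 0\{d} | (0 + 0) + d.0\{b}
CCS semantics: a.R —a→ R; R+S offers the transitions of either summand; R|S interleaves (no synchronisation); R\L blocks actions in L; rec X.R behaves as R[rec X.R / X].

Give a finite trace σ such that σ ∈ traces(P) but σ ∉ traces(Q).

b

P's transition system — 2 states:
  p0 = 0\{d} | (0 + 0) + b.0\{b} ⊢ —b→ p1
  p1 = 0\{b} ⊢ deadlocked
Q's transition system — 2 states:
  q0 = 0\{d} | (0 + 0) + d.0\{b} ⊢ —d→ q1
  q1 = 0\{b} ⊢ deadlocked
Trace ⟨b⟩ through P, begin at {p0}:
  step 1 (b): {p1}
  P completes σ.
Trace ⟨b⟩ through Q, begin at {q0}:
  step 1 (b): ∅ (Q stuck)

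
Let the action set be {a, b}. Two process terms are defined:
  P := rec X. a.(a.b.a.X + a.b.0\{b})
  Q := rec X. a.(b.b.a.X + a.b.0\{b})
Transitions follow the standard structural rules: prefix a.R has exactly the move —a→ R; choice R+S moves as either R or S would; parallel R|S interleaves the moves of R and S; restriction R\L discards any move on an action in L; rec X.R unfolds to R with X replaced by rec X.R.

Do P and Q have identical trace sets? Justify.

trace-distinct — witness ⟨aaba⟩

Reachable graph of P (6 states):
  m0 = rec X. a.(a.b.a.X + a.b.0\{b}) | -a-> m1
  m1 = a.b.a.(rec X. a.(a.b.a.X + a.b.0\{b})) + a.b.0\{b} | -a-> m2, -a-> m3
  m2 = b.0\{b} | -b-> m4
  m3 = b.a.(rec X. a.(a.b.a.X + a.b.0\{b})) | -b-> m5
  m4 = 0\{b} | stopped
  m5 = a.(rec X. a.(a.b.a.X + a.b.0\{b})) | -a-> m0
Reachable graph of Q (6 states):
  n0 = rec X. a.(b.b.a.X + a.b.0\{b}) | -a-> n1
  n1 = b.b.a.(rec X. a.(b.b.a.X + a.b.0\{b})) + a.b.0\{b} | -a-> n2, -b-> n3
  n2 = b.0\{b} | -b-> n4
  n3 = b.a.(rec X. a.(b.b.a.X + a.b.0\{b})) | -b-> n5
  n4 = 0\{b} | stopped
  n5 = a.(rec X. a.(b.b.a.X + a.b.0\{b})) | -a-> n0
Trace ⟨aaba⟩ through P, begin at {m0}:
  step 1 (a): {m1}
  step 2 (a): {m2, m3}
  step 3 (b): {m4, m5}
  step 4 (a): {m0}
  P completes σ.
Trace ⟨aaba⟩ through Q, begin at {n0}:
  step 1 (a): {n1}
  step 2 (a): {n2}
  step 3 (b): {n4}
  step 4 (a): no successor for Q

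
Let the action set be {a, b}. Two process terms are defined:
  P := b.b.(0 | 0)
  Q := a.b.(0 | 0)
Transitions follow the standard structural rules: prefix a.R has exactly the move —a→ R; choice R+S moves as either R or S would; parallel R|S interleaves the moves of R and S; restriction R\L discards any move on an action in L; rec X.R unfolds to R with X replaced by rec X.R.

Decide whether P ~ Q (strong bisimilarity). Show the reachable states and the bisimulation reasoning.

LTS(P): 3 reachable states
  s0 = b.b.(0 | 0) → =b=> s1
  s1 = b.(0 | 0) → =b=> s2
  s2 = 0 | 0 → (no moves)
LTS(Q): 3 reachable states
  t0 = a.b.(0 | 0) → =a=> t1
  t1 = b.(0 | 0) → =b=> t2
  t2 = 0 | 0 → (no moves)
Coarsest stable partition (strong bisimilarity classes):
  B0 = {s0}
  B1 = {s1, t1}
  B2 = {s2, t2}
  B3 = {t0}
s0 ∈ B0, t0 ∈ B3 → different blocks

not bisimilar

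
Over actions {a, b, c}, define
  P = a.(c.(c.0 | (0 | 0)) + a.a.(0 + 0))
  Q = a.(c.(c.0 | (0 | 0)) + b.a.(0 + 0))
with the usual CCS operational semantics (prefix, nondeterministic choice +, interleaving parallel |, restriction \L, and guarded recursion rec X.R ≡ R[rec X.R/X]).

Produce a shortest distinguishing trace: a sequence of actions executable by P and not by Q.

LTS(P): 6 reachable states
  s0 = a.(c.(c.0 | (0 | 0)) + a.a.(0 + 0)) → =a=> s1
  s1 = c.(c.0 | (0 | 0)) + a.a.(0 + 0) → =a=> s2, =c=> s3
  s2 = a.(0 + 0) → =a=> s4
  s3 = c.0 | (0 | 0) → =c=> s5
  s4 = 0 + 0 → stopped
  s5 = 0 | (0 | 0) → stopped
LTS(Q): 6 reachable states
  t0 = a.(c.(c.0 | (0 | 0)) + b.a.(0 + 0)) → =a=> t1
  t1 = c.(c.0 | (0 | 0)) + b.a.(0 + 0) → =b=> t2, =c=> t3
  t2 = a.(0 + 0) → =a=> t4
  t3 = c.0 | (0 | 0) → =c=> t5
  t4 = 0 + 0 → stopped
  t5 = 0 | (0 | 0) → stopped
Executing aa from P (initial set {s0}):
  step 1 (a): {s1}
  step 2 (a): {s2}
  — P admits the full trace.
Executing aa from Q (initial set {t0}):
  step 1 (a): {t1}
  step 2 (a): ∅ (Q stuck)

aa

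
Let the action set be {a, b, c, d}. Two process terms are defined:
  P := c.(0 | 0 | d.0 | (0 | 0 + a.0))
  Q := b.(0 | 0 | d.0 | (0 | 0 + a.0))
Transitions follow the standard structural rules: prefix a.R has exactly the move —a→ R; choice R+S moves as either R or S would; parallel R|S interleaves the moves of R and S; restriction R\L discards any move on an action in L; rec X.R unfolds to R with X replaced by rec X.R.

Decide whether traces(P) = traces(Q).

NO — witness ⟨c⟩

P's transition system — 5 states:
  p0 = c.(0 | 0 | d.0 | (0 | 0 + a.0)) ⊢ --c--▸ p1
  p1 = 0 | 0 | d.0 | (0 | 0 + a.0) ⊢ --a--▸ p2, --d--▸ p3
  p2 = 0 | 0 | d.0 | 0 ⊢ --d--▸ p4
  p3 = 0 | 0 | 0 | (0 | 0 + a.0) ⊢ --a--▸ p4
  p4 = 0 | 0 | 0 | 0 ⊢ ∅
Q's transition system — 5 states:
  q0 = b.(0 | 0 | d.0 | (0 | 0 + a.0)) ⊢ --b--▸ q1
  q1 = 0 | 0 | d.0 | (0 | 0 + a.0) ⊢ --a--▸ q2, --d--▸ q3
  q2 = 0 | 0 | d.0 | 0 ⊢ --d--▸ q4
  q3 = 0 | 0 | 0 | (0 | 0 + a.0) ⊢ --a--▸ q4
  q4 = 0 | 0 | 0 | 0 ⊢ ∅
Trace ⟨c⟩ through P, begin at {p0}:
  after c @ step 1: {p1}
  ✓ P
Trace ⟨c⟩ through Q, begin at {q0}:
  after c @ step 1: no successor for Q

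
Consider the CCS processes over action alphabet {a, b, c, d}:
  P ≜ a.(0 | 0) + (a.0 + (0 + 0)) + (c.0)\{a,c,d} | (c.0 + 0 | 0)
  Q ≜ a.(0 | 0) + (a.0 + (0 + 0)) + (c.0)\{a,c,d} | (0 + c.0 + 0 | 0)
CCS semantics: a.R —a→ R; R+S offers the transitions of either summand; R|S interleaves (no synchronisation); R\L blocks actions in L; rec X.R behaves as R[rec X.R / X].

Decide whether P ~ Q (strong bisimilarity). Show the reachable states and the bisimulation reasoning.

LTS(P): 4 reachable states
  u0 = a.(0 | 0) + (a.0 + (0 + 0)) + (c.0)\{a,c,d} | (c.0 + 0 | 0) ⊢ ··a··> u1, ··a··> u2, ··c··> u3
  u1 = 0 ⊢ (no moves)
  u2 = 0 | 0 ⊢ (no moves)
  u3 = (c.0)\{a,c,d} | 0 ⊢ (no moves)
LTS(Q): 4 reachable states
  v0 = a.(0 | 0) + (a.0 + (0 + 0)) + (c.0)\{a,c,d} | (0 + c.0 + 0 | 0) ⊢ ··a··> v1, ··a··> v2, ··c··> v3
  v1 = 0 ⊢ (no moves)
  v2 = 0 | 0 ⊢ (no moves)
  v3 = (c.0)\{a,c,d} | 0 ⊢ (no moves)
Partition-refinement fixed point:
  B0 = {u0, v0}
  B1 = {u1, u2, u3, v1, v2, v3}
u0 ∈ B0, v0 ∈ B0 → same block

YES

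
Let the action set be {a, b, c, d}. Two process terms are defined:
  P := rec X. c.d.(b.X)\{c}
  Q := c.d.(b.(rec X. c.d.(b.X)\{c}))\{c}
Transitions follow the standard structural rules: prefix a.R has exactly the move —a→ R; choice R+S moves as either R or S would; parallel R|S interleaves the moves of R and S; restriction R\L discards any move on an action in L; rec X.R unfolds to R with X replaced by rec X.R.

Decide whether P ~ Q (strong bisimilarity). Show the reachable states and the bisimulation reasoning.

P ~ Q

P's transition system — 4 states:
  m0 = rec X. c.d.(b.X)\{c} | =c=> m1
  m1 = d.(b.(rec X. c.d.(b.X)\{c}))\{c} | =d=> m2
  m2 = (b.(rec X. c.d.(b.X)\{c}))\{c} | =b=> m3
  m3 = (rec X. c.d.(b.X)\{c})\{c} | deadlocked
Q's transition system — 4 states:
  n0 = c.d.(b.(rec X. c.d.(b.X)\{c}))\{c} | =c=> n1
  n1 = d.(b.(rec X. c.d.(b.X)\{c}))\{c} | =d=> n2
  n2 = (b.(rec X. c.d.(b.X)\{c}))\{c} | =b=> n3
  n3 = (rec X. c.d.(b.X)\{c})\{c} | deadlocked
Coarsest stable partition (strong bisimilarity classes):
  B0 = {m0, n0}
  B1 = {m1, n1}
  B2 = {m2, n2}
  B3 = {m3, n3}
m0 ∈ B0, n0 ∈ B0 → same block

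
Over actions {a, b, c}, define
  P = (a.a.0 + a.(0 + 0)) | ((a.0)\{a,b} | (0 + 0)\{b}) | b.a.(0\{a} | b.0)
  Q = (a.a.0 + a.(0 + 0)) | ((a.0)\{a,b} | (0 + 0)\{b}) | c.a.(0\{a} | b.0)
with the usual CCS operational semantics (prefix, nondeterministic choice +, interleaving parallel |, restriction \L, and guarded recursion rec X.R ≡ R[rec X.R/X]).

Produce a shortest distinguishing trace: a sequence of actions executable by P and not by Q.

P's transition system — 16 states:
  u0 = (a.a.0 + a.(0 + 0)) | ((a.0)\{a,b} | (0 + 0)\{b}) | b.a.(0\{a} | b.0) → --a--▸ u1, --a--▸ u2, --b--▸ u3
  u1 = (0 + 0) | ((a.0)\{a,b} | (0 + 0)\{b}) | b.a.(0\{a} | b.0) → --b--▸ u4
  u2 = a.0 | ((a.0)\{a,b} | (0 + 0)\{b}) | b.a.(0\{a} | b.0) → --a--▸ u5, --b--▸ u6
  u3 = (a.a.0 + a.(0 + 0)) | ((a.0)\{a,b} | (0 + 0)\{b}) | a.(0\{a} | b.0) → --a--▸ u4, --a--▸ u6, --a--▸ u7
  u4 = (0 + 0) | ((a.0)\{a,b} | (0 + 0)\{b}) | a.(0\{a} | b.0) → --a--▸ u8
  u5 = 0 | ((a.0)\{a,b} | (0 + 0)\{b}) | b.a.(0\{a} | b.0) → --b--▸ u9
  u6 = a.0 | ((a.0)\{a,b} | (0 + 0)\{b}) | a.(0\{a} | b.0) → --a--▸ u10, --a--▸ u9
  u7 = (a.a.0 + a.(0 + 0)) | ((a.0)\{a,b} | (0 + 0)\{b}) | (0\{a} | b.0) → --a--▸ u10, --a--▸ u8, --b--▸ u11
  u8 = (0 + 0) | ((a.0)\{a,b} | (0 + 0)\{b}) | (0\{a} | b.0) → --b--▸ u12
  u9 = 0 | ((a.0)\{a,b} | (0 + 0)\{b}) | a.(0\{a} | b.0) → --a--▸ u13
  u10 = a.0 | ((a.0)\{a,b} | (0 + 0)\{b}) | (0\{a} | b.0) → --a--▸ u13, --b--▸ u14
  u11 = (a.a.0 + a.(0 + 0)) | ((a.0)\{a,b} | (0 + 0)\{b}) | (0\{a} | 0) → --a--▸ u12, --a--▸ u14
  u12 = (0 + 0) | ((a.0)\{a,b} | (0 + 0)\{b}) | (0\{a} | 0) → stopped
  u13 = 0 | ((a.0)\{a,b} | (0 + 0)\{b}) | (0\{a} | b.0) → --b--▸ u15
  u14 = a.0 | ((a.0)\{a,b} | (0 + 0)\{b}) | (0\{a} | 0) → --a--▸ u15
  u15 = 0 | ((a.0)\{a,b} | (0 + 0)\{b}) | (0\{a} | 0) → stopped
Q's transition system — 16 states:
  v0 = (a.a.0 + a.(0 + 0)) | ((a.0)\{a,b} | (0 + 0)\{b}) | c.a.(0\{a} | b.0) → --a--▸ v1, --a--▸ v2, --c--▸ v3
  v1 = (0 + 0) | ((a.0)\{a,b} | (0 + 0)\{b}) | c.a.(0\{a} | b.0) → --c--▸ v4
  v2 = a.0 | ((a.0)\{a,b} | (0 + 0)\{b}) | c.a.(0\{a} | b.0) → --a--▸ v5, --c--▸ v6
  v3 = (a.a.0 + a.(0 + 0)) | ((a.0)\{a,b} | (0 + 0)\{b}) | a.(0\{a} | b.0) → --a--▸ v4, --a--▸ v6, --a--▸ v7
  v4 = (0 + 0) | ((a.0)\{a,b} | (0 + 0)\{b}) | a.(0\{a} | b.0) → --a--▸ v8
  v5 = 0 | ((a.0)\{a,b} | (0 + 0)\{b}) | c.a.(0\{a} | b.0) → --c--▸ v9
  v6 = a.0 | ((a.0)\{a,b} | (0 + 0)\{b}) | a.(0\{a} | b.0) → --a--▸ v10, --a--▸ v9
  v7 = (a.a.0 + a.(0 + 0)) | ((a.0)\{a,b} | (0 + 0)\{b}) | (0\{a} | b.0) → --a--▸ v10, --a--▸ v8, --b--▸ v11
  v8 = (0 + 0) | ((a.0)\{a,b} | (0 + 0)\{b}) | (0\{a} | b.0) → --b--▸ v12
  v9 = 0 | ((a.0)\{a,b} | (0 + 0)\{b}) | a.(0\{a} | b.0) → --a--▸ v13
  v10 = a.0 | ((a.0)\{a,b} | (0 + 0)\{b}) | (0\{a} | b.0) → --a--▸ v13, --b--▸ v14
  v11 = (a.a.0 + a.(0 + 0)) | ((a.0)\{a,b} | (0 + 0)\{b}) | (0\{a} | 0) → --a--▸ v12, --a--▸ v14
  v12 = (0 + 0) | ((a.0)\{a,b} | (0 + 0)\{b}) | (0\{a} | 0) → stopped
  v13 = 0 | ((a.0)\{a,b} | (0 + 0)\{b}) | (0\{a} | b.0) → --b--▸ v15
  v14 = a.0 | ((a.0)\{a,b} | (0 + 0)\{b}) | (0\{a} | 0) → --a--▸ v15
  v15 = 0 | ((a.0)\{a,b} | (0 + 0)\{b}) | (0\{a} | 0) → stopped
Trace ⟨b⟩ through P, begin at {u0}:
  after b @ step 1: {u3}
  P completes σ.
Trace ⟨b⟩ through Q, begin at {v0}:
  after b @ step 1: no successor for Q

b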